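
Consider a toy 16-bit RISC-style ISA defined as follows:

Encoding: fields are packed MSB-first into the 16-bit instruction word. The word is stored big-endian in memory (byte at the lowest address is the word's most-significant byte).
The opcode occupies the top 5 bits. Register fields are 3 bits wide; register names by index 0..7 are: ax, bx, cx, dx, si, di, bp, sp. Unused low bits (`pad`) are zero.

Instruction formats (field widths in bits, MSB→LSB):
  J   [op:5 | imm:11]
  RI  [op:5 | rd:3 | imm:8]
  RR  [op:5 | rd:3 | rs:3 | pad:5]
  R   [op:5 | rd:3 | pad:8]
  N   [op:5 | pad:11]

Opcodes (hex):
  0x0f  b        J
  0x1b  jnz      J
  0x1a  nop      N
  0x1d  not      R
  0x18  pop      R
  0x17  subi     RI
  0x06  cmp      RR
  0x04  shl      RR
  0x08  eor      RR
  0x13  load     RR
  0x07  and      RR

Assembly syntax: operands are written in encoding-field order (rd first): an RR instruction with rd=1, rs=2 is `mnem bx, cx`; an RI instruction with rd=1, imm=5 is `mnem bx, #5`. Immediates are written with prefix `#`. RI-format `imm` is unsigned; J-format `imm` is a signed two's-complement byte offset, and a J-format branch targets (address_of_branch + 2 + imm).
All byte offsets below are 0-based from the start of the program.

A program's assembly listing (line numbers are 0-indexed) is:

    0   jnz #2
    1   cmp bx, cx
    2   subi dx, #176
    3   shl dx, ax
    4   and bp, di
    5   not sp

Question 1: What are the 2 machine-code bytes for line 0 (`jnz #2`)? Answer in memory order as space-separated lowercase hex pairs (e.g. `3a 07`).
L0: jnz op=0x1b:5|imm=2:11 ⇒ 0xd802 ⇒ big d8 02

d8 02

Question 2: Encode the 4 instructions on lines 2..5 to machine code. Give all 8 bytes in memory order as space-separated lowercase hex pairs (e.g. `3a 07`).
2. subi fields op=0x17:5|rd=3:3|imm=176:8 → word bbb0h → bb b0
3. shl fields op=0x4:5|rd=3:3|rs=0:3|pad=0:5 → word 2300h → 23 00
4. and fields op=0x7:5|rd=6:3|rs=5:3|pad=0:5 → word 3ea0h → 3e a0
5. not fields op=0x1d:5|rd=7:3|pad=0:8 → word ef00h → ef 00

bb b0 23 00 3e a0 ef 00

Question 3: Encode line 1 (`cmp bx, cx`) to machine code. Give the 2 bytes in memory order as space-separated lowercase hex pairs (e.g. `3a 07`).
31 40

L1: cmp op=0x6:5|rd=1:3|rs=2:3|pad=0:5 ⇒ 0x3140 ⇒ big 31 40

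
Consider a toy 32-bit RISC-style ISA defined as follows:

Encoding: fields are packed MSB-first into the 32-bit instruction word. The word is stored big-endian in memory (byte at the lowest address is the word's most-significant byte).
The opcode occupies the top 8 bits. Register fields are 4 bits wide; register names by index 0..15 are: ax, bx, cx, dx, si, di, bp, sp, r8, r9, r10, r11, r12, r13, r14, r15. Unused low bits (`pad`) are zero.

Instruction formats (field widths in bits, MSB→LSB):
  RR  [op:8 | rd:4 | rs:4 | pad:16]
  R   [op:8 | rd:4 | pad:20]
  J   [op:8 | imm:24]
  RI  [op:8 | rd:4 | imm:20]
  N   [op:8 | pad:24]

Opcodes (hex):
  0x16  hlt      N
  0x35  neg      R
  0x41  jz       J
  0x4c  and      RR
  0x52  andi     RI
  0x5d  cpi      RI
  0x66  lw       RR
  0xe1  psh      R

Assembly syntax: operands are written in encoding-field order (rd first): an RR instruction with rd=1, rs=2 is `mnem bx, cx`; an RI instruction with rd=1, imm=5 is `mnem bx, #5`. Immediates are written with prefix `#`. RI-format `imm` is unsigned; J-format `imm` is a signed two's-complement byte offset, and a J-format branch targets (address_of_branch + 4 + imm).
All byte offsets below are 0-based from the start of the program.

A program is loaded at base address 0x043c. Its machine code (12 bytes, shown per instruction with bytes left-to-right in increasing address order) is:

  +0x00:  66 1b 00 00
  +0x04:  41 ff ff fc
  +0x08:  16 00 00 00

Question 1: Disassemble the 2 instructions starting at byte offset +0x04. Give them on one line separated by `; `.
jz #-4; hlt

+0x04: 41 ff ff fc ⇒ word 0x41fffffc (big)
  op=0x41fffffc>>24=0x41 ⇒ jz (J)
  imm: (w>>0)&0xffffff=0xfffffc (s24→-4) → #-4
+0x08: 16 00 00 00 ⇒ word 0x16000000 (big)
  op=0x16000000>>24=0x16 ⇒ hlt (N)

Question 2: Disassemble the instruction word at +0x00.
[00] 66 1b 00 00 → 0x661b0000
  top 8b → 0x66 → lw [RR]
  rd: (w>>20)&0xf=0x1 → bx
  rs: (w>>16)&0xf=0xb → r11

lw bx, r11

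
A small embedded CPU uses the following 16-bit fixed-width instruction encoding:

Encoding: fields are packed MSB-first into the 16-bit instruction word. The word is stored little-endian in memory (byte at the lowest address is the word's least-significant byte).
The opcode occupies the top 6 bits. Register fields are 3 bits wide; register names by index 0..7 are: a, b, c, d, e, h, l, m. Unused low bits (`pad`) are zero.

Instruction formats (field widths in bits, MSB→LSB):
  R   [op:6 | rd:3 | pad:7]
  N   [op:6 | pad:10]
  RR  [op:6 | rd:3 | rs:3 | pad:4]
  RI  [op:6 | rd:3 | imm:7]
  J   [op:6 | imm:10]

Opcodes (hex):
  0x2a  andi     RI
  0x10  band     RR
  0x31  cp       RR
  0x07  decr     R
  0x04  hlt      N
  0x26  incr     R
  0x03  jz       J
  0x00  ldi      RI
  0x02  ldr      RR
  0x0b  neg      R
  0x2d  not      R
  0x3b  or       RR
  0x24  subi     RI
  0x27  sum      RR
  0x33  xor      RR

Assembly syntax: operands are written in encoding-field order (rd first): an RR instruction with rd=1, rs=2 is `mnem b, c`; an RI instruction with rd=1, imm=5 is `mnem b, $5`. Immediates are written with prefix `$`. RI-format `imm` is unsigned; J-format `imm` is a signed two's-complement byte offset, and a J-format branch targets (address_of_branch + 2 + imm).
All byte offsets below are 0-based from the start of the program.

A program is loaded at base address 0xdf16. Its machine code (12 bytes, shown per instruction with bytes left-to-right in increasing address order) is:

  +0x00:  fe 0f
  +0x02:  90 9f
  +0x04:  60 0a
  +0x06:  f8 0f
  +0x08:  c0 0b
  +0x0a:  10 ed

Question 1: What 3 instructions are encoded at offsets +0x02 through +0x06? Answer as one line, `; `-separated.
sum m, b; ldr e, l; jz $-8

+0x02: 90 9f ⇒ word 0x9f90 (little)
  op=0x9f90>>10=0x27 ⇒ sum (RR)
  rd@[9:7]=0x7 ⇒ m
  rs@[6:4]=0x1 ⇒ b
+0x04: 60 0a ⇒ word 0x0a60 (little)
  op=0x0a60>>10=0x2 ⇒ ldr (RR)
  rd@[9:7]=0x4 ⇒ e
  rs@[6:4]=0x6 ⇒ l
+0x06: f8 0f ⇒ word 0x0ff8 (little)
  op=0x0ff8>>10=0x3 ⇒ jz (J)
  imm@[9:0]=0x3f8 (s10→-8) ⇒ $-8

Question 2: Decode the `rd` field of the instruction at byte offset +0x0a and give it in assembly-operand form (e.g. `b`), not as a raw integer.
+0x0a: 10 ed ⇒ word 0xed10 (little)
  top 6b → 0x3b → or [RR]
  rd: (w>>7)&0x7=0x2 → c
  rs: (w>>4)&0x7=0x1 → b

c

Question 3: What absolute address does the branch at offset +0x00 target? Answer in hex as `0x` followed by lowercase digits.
@+00  little-endian(fe 0f) = 0x0ffe
  op=0x0ffe>>10=0x3 ⇒ jz (J)
  [9:0] imm=1022 (s10→-2) = $-2
  target = base 0xdf16 + off 0x00 + 2 + imm -2 = 0xdf16

0xdf16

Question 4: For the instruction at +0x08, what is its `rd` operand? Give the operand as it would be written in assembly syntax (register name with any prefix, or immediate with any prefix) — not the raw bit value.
[08] c0 0b → 0x0bc0
  op=0x0bc0>>10=0x2 ⇒ ldr (RR)
  rd@[9:7]=0x7 ⇒ m
  rs@[6:4]=0x4 ⇒ e

m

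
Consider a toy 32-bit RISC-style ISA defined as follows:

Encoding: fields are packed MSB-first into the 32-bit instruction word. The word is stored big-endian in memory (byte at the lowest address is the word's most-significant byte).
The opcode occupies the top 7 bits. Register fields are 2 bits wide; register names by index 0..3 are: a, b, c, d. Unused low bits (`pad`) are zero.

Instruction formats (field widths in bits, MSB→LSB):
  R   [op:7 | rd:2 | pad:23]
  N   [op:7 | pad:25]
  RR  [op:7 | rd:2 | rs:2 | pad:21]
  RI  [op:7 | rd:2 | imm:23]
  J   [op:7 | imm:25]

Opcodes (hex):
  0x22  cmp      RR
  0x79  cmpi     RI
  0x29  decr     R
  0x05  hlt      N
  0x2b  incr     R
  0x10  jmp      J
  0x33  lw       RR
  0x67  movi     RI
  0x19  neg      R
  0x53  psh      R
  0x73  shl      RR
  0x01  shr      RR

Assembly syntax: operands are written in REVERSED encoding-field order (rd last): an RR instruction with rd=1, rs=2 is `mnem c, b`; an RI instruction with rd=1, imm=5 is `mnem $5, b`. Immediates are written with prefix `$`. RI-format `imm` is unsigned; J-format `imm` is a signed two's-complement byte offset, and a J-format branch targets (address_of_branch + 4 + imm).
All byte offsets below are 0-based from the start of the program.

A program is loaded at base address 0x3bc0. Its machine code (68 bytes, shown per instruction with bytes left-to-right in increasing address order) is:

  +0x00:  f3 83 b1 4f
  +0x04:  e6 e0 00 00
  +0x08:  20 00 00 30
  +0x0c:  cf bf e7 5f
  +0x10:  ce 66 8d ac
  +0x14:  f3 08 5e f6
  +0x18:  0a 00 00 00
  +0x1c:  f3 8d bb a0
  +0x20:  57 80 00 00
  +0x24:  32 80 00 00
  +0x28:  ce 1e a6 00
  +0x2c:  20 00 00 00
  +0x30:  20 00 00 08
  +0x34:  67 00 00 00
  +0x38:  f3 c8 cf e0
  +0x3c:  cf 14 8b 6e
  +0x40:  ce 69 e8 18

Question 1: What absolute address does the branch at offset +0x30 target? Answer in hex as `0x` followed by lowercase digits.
[30] 20 00 00 08 → 0x20000008
  top 7b → 0x10 → jmp [J]
  imm: (w>>0)&0x1ffffff=0x8 → $8
  target = base 0x3bc0 + off 0x30 + 4 + imm 8 = 0x3bfc

0x3bfc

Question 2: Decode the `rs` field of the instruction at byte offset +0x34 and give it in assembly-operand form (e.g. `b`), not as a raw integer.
a

off 0x34: read 67 00 00 00 as big → 0x67000000
  opcode bits[31:25]=0x33: lw/RR
  [24:23] rd=2 = c
  [22:21] rs=0 = a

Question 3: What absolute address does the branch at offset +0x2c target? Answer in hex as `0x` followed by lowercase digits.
0x3bf0

[2c] 20 00 00 00 → 0x20000000
  opcode bits[31:25]=0x10: jmp/J
  imm@[24:0]=0x0 ⇒ $0
  target = base 0x3bc0 + off 0x2c + 4 + imm 0 = 0x3bf0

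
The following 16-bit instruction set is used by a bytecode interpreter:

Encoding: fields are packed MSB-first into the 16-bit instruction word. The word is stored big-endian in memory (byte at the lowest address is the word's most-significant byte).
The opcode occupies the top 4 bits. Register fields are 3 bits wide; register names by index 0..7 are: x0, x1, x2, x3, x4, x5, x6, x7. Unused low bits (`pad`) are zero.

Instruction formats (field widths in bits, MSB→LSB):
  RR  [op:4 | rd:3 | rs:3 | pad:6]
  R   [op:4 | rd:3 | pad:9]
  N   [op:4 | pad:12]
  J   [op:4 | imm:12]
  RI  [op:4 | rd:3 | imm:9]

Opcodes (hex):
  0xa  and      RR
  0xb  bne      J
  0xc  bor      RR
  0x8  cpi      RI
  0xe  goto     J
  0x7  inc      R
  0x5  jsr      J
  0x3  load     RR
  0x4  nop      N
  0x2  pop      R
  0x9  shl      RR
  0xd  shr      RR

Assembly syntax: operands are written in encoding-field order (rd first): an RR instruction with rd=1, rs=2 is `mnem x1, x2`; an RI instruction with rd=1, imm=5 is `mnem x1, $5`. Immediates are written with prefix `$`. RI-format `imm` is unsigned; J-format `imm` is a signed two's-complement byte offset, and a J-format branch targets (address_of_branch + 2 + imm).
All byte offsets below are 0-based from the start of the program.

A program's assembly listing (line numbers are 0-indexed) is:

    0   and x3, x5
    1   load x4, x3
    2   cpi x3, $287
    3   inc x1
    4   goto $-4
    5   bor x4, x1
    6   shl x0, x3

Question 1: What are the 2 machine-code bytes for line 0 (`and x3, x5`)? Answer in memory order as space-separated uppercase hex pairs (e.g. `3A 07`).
A7 40

L0: and op=0xa:4|rd=3:3|rs=5:3|pad=0:6 ⇒ 0xa740 ⇒ big a7 40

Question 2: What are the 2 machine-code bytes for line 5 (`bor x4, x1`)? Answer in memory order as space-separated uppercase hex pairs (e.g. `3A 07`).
L5: bor op=0xc:4|rd=4:3|rs=1:3|pad=0:6 ⇒ 0xc840 ⇒ big c8 40

C8 40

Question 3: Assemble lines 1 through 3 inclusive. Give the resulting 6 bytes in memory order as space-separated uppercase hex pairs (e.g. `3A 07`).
38 C0 87 1F 72 00

1. load fields op=0x3:4|rd=4:3|rs=3:3|pad=0:6 → word 38c0h → 38 c0
2. cpi fields op=0x8:4|rd=3:3|imm=287:9 → word 871fh → 87 1f
3. inc fields op=0x7:4|rd=1:3|pad=0:9 → word 7200h → 72 00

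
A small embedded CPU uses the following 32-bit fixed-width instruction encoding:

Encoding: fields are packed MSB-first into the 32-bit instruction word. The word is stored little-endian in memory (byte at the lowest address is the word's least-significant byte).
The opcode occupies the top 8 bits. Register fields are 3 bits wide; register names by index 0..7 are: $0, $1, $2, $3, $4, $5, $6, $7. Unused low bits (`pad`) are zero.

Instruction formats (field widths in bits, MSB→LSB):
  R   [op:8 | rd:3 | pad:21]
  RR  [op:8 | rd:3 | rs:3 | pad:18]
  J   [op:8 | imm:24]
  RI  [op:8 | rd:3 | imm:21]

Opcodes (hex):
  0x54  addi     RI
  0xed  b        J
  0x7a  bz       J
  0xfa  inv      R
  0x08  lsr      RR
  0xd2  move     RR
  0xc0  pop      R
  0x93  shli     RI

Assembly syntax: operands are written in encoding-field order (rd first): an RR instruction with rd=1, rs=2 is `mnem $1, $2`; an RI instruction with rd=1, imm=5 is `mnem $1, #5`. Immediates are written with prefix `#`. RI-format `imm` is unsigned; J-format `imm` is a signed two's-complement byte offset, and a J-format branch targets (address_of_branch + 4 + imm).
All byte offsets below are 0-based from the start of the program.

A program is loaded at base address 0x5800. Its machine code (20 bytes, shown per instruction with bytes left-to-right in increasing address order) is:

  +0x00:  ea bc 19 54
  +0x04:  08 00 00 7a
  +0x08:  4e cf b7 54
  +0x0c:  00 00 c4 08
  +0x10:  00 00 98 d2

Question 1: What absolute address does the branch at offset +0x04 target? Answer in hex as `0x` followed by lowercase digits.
off 0x04: read 08 00 00 7a as little → 0x7a000008
  op=0x7a000008>>24=0x7a ⇒ bz (J)
  imm@[23:0]=0x8 ⇒ #8
  target = base 0x5800 + off 0x04 + 4 + imm 8 = 0x5810

0x5810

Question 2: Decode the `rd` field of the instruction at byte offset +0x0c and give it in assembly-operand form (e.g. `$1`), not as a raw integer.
+0x0c: 00 00 c4 08 ⇒ word 0x08c40000 (little)
  top 8b → 0x8 → lsr [RR]
  [23:21] rd=6 = $6
  [20:18] rs=1 = $1

$6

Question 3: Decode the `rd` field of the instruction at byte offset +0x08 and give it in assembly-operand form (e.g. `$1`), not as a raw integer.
+0x08: 4e cf b7 54 ⇒ word 0x54b7cf4e (little)
  top 8b → 0x54 → addi [RI]
  rd: (w>>21)&0x7=0x5 → $5
  imm: (w>>0)&0x1fffff=0x17cf4e → #1560398

$5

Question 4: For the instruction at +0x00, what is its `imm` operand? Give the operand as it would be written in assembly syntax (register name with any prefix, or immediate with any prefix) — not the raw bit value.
@+00  little-endian(ea bc 19 54) = 0x5419bcea
  top 8b → 0x54 → addi [RI]
  rd: (w>>21)&0x7=0x0 → $0
  imm: (w>>0)&0x1fffff=0x19bcea → #1686762

#1686762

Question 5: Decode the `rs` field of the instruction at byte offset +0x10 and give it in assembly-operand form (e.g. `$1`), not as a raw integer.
$6

@+10  little-endian(00 00 98 d2) = 0xd2980000
  op=0xd2980000>>24=0xd2 ⇒ move (RR)
  [23:21] rd=4 = $4
  [20:18] rs=6 = $6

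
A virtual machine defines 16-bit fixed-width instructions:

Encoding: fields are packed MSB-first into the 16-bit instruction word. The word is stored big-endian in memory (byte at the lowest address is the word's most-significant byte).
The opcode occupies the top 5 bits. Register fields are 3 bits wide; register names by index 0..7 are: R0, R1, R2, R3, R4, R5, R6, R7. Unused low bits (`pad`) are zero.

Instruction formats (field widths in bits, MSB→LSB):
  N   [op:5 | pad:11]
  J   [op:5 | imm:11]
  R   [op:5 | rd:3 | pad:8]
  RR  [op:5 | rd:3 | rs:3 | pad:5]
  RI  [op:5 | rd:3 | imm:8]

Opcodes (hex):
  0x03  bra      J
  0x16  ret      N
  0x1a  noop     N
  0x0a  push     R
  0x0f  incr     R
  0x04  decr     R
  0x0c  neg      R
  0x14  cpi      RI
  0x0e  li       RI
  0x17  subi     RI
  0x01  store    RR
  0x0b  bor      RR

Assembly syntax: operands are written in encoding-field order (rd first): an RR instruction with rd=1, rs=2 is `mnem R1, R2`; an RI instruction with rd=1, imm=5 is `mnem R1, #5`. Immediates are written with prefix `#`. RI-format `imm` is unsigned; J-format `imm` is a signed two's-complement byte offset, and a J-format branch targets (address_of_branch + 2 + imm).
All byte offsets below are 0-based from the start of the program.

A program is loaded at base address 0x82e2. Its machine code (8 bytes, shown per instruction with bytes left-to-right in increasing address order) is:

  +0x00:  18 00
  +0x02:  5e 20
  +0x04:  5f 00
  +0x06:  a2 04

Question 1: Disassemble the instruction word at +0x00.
bra #0

off 0x00: read 18 00 as big → 0x1800
  top 5b → 0x3 → bra [J]
  imm@[10:0]=0x0 ⇒ #0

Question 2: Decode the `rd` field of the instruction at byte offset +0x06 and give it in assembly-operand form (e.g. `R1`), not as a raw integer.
R2

@+06  big-endian(a2 04) = 0xa204
  top 5b → 0x14 → cpi [RI]
  rd@[10:8]=0x2 ⇒ R2
  imm@[7:0]=0x4 ⇒ #4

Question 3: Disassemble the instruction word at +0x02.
@+02  big-endian(5e 20) = 0x5e20
  op=0x5e20>>11=0xb ⇒ bor (RR)
  [10:8] rd=6 = R6
  [7:5] rs=1 = R1

bor R6, R1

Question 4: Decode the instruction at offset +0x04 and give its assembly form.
bor R7, R0

@+04  big-endian(5f 00) = 0x5f00
  top 5b → 0xb → bor [RR]
  rd@[10:8]=0x7 ⇒ R7
  rs@[7:5]=0x0 ⇒ R0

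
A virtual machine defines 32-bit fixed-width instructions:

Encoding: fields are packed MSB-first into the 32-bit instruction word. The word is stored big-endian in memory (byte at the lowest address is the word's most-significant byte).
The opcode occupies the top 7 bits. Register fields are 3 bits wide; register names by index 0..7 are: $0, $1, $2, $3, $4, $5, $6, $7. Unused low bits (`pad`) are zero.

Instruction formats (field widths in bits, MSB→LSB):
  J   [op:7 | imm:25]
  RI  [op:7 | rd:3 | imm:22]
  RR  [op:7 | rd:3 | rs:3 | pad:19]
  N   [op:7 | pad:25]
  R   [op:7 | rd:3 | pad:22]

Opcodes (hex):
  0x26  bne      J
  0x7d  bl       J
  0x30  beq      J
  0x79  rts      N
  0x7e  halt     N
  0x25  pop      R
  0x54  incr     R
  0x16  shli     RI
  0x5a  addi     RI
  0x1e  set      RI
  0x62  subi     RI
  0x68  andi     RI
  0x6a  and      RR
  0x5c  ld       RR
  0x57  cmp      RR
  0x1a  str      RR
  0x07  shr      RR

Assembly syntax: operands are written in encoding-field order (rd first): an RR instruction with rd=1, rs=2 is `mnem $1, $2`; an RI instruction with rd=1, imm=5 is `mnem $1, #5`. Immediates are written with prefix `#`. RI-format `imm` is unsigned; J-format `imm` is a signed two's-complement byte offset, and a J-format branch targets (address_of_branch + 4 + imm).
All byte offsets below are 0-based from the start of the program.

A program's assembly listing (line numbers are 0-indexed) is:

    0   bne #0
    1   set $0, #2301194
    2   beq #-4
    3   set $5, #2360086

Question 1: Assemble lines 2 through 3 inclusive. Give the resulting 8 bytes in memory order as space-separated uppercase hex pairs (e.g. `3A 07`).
line 2 (beq): pack op=0x30:7|imm=-4:25 = 0x61fffffc; big→ 61 ff ff fc
line 3 (set): pack op=0x1e:7|rd=5:3|imm=2360086:22 = 0x3d640316; big→ 3d 64 03 16

61 FF FF FC 3D 64 03 16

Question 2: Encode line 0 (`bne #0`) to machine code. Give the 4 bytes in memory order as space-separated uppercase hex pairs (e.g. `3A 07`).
4C 00 00 00

line 0 (bne): pack op=0x26:7|imm=0:25 = 0x4c000000; big→ 4c 00 00 00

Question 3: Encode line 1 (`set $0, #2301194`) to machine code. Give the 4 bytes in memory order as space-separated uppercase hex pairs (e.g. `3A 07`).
3C 23 1D 0A

line 1 (set): pack op=0x1e:7|rd=0:3|imm=2301194:22 = 0x3c231d0a; big→ 3c 23 1d 0a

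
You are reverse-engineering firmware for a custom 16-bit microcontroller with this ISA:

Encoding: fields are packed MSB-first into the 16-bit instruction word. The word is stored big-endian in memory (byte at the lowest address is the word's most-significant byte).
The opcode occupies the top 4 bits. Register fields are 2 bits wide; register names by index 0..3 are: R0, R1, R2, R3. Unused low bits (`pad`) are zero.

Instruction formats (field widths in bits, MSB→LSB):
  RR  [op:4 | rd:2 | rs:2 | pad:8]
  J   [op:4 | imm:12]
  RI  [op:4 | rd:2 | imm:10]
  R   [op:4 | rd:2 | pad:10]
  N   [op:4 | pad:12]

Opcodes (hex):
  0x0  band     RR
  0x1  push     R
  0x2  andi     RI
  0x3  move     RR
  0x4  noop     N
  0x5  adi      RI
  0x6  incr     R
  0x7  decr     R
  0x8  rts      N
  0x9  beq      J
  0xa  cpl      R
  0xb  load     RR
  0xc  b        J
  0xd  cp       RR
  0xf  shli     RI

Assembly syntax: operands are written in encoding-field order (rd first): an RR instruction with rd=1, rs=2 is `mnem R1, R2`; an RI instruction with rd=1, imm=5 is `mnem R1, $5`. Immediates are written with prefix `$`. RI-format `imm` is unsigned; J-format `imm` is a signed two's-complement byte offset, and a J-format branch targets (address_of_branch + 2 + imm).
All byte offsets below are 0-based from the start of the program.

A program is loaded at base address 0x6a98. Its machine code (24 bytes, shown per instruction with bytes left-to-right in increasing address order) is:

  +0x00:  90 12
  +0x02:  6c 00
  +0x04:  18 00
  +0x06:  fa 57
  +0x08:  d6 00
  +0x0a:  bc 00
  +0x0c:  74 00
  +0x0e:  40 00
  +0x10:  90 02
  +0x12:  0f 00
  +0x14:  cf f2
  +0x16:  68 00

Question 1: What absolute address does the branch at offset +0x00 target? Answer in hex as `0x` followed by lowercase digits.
@+00  big-endian(90 12) = 0x9012
  op=0x9012>>12=0x9 ⇒ beq (J)
  [11:0] imm=18 = $18
  target = base 0x6a98 + off 0x00 + 2 + imm 18 = 0x6aac

0x6aac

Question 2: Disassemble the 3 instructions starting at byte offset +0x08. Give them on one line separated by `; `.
cp R1, R2; load R3, R0; decr R1

[08] d6 00 → 0xd600
  op=0xd600>>12=0xd ⇒ cp (RR)
  rd: (w>>10)&0x3=0x1 → R1
  rs: (w>>8)&0x3=0x2 → R2
[0a] bc 00 → 0xbc00
  op=0xbc00>>12=0xb ⇒ load (RR)
  rd: (w>>10)&0x3=0x3 → R3
  rs: (w>>8)&0x3=0x0 → R0
[0c] 74 00 → 0x7400
  op=0x7400>>12=0x7 ⇒ decr (R)
  rd: (w>>10)&0x3=0x1 → R1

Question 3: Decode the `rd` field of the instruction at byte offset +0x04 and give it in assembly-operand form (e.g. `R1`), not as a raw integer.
@+04  big-endian(18 00) = 0x1800
  op=0x1800>>12=0x1 ⇒ push (R)
  [11:10] rd=2 = R2

R2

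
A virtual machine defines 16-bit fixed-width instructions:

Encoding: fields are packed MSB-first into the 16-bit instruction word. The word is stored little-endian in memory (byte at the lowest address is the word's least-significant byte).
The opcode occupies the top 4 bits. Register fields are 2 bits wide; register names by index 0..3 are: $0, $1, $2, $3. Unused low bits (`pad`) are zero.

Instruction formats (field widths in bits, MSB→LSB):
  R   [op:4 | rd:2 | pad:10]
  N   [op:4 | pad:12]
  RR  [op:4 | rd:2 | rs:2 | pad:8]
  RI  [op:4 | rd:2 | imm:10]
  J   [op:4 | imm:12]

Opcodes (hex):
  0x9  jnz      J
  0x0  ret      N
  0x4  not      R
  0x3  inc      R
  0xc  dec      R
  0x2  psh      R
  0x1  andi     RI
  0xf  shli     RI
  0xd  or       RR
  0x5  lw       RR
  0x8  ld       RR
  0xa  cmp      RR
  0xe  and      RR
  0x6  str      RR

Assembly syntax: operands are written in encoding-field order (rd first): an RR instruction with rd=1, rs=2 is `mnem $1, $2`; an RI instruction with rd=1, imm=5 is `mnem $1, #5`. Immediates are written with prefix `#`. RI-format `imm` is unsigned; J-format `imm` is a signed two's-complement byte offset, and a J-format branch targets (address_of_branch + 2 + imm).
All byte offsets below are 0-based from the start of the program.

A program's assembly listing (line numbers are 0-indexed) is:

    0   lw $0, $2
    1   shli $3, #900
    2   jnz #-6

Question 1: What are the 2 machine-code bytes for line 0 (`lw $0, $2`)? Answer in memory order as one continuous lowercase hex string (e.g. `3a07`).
L0: lw op=0x5:4|rd=0:2|rs=2:2|pad=0:8 ⇒ 0x5200 ⇒ little 00 52

0052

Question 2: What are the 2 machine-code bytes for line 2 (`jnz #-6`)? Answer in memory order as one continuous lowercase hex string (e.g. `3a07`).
line 2 (jnz): pack op=0x9:4|imm=-6:12 = 0x9ffa; little→ fa 9f

fa9f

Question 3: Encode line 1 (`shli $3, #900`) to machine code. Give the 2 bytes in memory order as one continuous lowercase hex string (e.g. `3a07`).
L1: shli op=0xf:4|rd=3:2|imm=900:10 ⇒ 0xff84 ⇒ little 84 ff

84ff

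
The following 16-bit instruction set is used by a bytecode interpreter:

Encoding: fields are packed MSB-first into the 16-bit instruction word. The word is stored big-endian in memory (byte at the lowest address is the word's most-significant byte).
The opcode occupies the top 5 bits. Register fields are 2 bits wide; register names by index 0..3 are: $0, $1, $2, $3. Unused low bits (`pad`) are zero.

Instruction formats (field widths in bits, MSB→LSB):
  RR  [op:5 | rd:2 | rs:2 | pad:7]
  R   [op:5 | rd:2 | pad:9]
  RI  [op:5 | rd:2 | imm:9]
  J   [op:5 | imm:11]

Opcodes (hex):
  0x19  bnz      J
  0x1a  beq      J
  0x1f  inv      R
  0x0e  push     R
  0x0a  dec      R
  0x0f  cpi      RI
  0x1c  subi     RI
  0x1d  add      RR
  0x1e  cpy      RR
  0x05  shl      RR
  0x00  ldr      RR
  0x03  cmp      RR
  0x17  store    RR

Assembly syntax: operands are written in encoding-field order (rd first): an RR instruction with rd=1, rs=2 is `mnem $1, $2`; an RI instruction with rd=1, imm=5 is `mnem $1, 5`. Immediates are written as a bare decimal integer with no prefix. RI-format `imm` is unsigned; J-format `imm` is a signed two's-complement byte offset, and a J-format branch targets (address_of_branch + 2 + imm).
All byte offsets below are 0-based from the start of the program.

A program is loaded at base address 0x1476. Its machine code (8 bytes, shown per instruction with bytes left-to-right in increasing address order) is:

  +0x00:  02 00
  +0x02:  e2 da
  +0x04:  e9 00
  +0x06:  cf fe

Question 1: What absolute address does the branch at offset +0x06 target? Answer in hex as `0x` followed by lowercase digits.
off 0x06: read cf fe as big → 0xcffe
  top 5b → 0x19 → bnz [J]
  imm@[10:0]=0x7fe (s11→-2) ⇒ -2
  target = base 0x1476 + off 0x06 + 2 + imm -2 = 0x147c

0x147c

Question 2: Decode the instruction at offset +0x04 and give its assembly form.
@+04  big-endian(e9 00) = 0xe900
  op=0xe900>>11=0x1d ⇒ add (RR)
  [10:9] rd=0 = $0
  [8:7] rs=2 = $2

add $0, $2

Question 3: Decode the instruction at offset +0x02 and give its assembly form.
+0x02: e2 da ⇒ word 0xe2da (big)
  top 5b → 0x1c → subi [RI]
  rd: (w>>9)&0x3=0x1 → $1
  imm: (w>>0)&0x1ff=0xda → 218

subi $1, 218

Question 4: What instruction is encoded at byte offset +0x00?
+0x00: 02 00 ⇒ word 0x0200 (big)
  opcode bits[15:11]=0x0: ldr/RR
  [10:9] rd=1 = $1
  [8:7] rs=0 = $0

ldr $1, $0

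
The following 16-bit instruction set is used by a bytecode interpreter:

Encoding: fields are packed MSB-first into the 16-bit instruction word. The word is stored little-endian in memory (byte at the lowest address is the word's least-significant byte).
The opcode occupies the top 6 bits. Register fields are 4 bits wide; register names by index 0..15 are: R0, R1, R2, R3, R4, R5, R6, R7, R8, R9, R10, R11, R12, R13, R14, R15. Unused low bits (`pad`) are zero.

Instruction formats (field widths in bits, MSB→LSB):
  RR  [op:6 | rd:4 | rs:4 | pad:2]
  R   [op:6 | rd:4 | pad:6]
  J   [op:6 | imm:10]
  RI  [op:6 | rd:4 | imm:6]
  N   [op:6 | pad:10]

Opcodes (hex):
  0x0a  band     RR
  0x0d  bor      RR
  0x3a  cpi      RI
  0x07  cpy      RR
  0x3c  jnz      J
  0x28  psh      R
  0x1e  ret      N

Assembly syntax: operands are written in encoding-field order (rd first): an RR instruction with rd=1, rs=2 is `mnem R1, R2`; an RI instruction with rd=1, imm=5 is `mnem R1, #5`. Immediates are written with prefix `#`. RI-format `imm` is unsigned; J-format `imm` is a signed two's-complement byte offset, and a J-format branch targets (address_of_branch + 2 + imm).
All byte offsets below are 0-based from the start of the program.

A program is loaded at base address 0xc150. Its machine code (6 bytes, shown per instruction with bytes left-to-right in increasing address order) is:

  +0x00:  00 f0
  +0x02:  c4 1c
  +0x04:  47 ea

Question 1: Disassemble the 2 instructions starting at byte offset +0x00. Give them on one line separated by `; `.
jnz #0; cpy R3, R1

+0x00: 00 f0 ⇒ word 0xf000 (little)
  op=0xf000>>10=0x3c ⇒ jnz (J)
  imm@[9:0]=0x0 ⇒ #0
+0x02: c4 1c ⇒ word 0x1cc4 (little)
  op=0x1cc4>>10=0x7 ⇒ cpy (RR)
  rd@[9:6]=0x3 ⇒ R3
  rs@[5:2]=0x1 ⇒ R1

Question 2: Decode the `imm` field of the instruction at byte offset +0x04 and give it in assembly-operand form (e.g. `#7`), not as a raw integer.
+0x04: 47 ea ⇒ word 0xea47 (little)
  op=0xea47>>10=0x3a ⇒ cpi (RI)
  [9:6] rd=9 = R9
  [5:0] imm=7 = #7

#7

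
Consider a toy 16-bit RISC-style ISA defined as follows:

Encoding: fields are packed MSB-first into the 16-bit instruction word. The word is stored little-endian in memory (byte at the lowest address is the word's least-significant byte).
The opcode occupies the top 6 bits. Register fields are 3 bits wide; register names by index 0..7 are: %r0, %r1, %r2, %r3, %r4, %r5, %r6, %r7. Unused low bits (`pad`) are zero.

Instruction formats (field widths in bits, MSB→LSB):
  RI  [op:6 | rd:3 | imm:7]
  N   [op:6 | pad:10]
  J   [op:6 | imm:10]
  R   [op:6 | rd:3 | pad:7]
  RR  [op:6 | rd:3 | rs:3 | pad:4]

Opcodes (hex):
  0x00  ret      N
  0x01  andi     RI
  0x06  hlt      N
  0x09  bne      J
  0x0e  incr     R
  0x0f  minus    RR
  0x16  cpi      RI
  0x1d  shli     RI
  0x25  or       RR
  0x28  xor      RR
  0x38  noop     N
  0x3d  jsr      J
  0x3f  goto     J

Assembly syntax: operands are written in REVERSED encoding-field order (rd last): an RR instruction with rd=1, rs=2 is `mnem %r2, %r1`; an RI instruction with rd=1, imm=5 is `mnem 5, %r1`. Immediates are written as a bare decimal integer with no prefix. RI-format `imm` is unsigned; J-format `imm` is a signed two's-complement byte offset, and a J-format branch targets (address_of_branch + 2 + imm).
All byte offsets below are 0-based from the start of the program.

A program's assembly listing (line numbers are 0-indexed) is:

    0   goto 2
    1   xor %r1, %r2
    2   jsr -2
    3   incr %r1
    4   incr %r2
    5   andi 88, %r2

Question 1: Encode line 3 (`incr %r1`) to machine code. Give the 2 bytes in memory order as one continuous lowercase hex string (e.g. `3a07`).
8038

L3: incr op=0xe:6|rd=1:3|pad=0:7 ⇒ 0x3880 ⇒ little 80 38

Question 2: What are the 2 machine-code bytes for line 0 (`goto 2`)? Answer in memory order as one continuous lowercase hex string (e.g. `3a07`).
02fc

0. goto fields op=0x3f:6|imm=2:10 → word fc02h → 02 fc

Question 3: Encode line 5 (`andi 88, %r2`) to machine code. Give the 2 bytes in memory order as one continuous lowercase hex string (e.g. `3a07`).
5805

L5: andi op=0x1:6|rd=2:3|imm=88:7 ⇒ 0x0558 ⇒ little 58 05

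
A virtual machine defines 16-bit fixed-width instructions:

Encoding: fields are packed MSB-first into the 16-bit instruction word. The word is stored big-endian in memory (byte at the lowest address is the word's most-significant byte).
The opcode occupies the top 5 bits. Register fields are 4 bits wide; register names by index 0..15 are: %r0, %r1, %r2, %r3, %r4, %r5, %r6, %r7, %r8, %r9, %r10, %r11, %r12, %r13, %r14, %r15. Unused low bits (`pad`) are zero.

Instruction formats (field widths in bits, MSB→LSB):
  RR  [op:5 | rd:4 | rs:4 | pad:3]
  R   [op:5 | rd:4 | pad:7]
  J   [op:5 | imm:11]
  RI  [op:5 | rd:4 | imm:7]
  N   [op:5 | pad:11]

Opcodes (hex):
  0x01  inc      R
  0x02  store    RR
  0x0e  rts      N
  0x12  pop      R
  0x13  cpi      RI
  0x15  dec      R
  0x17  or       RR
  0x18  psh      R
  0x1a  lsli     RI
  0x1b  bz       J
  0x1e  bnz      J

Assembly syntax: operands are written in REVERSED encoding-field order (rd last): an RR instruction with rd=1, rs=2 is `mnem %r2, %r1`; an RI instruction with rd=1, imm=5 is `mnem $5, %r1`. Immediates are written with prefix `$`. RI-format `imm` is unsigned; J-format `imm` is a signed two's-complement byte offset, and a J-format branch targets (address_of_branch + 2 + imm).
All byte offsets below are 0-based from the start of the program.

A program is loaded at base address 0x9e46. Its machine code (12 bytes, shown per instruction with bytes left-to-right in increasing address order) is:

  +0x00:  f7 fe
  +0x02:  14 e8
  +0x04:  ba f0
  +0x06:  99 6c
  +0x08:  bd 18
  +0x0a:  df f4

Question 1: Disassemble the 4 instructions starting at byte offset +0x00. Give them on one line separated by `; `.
bnz $-2; store %r13, %r9; or %r14, %r5; cpi $108, %r2

off 0x00: read f7 fe as big → 0xf7fe
  op=0xf7fe>>11=0x1e ⇒ bnz (J)
  imm@[10:0]=0x7fe (s11→-2) ⇒ $-2
off 0x02: read 14 e8 as big → 0x14e8
  op=0x14e8>>11=0x2 ⇒ store (RR)
  rd@[10:7]=0x9 ⇒ %r9
  rs@[6:3]=0xd ⇒ %r13
off 0x04: read ba f0 as big → 0xbaf0
  op=0xbaf0>>11=0x17 ⇒ or (RR)
  rd@[10:7]=0x5 ⇒ %r5
  rs@[6:3]=0xe ⇒ %r14
off 0x06: read 99 6c as big → 0x996c
  op=0x996c>>11=0x13 ⇒ cpi (RI)
  rd@[10:7]=0x2 ⇒ %r2
  imm@[6:0]=0x6c ⇒ $108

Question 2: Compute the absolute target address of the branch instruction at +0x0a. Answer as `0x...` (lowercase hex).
off 0x0a: read df f4 as big → 0xdff4
  top 5b → 0x1b → bz [J]
  [10:0] imm=2036 (s11→-12) = $-12
  target = base 0x9e46 + off 0x0a + 2 + imm -12 = 0x9e46

0x9e46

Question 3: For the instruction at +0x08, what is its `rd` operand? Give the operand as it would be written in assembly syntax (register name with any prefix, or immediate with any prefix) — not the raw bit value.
%r10

off 0x08: read bd 18 as big → 0xbd18
  opcode bits[15:11]=0x17: or/RR
  [10:7] rd=10 = %r10
  [6:3] rs=3 = %r3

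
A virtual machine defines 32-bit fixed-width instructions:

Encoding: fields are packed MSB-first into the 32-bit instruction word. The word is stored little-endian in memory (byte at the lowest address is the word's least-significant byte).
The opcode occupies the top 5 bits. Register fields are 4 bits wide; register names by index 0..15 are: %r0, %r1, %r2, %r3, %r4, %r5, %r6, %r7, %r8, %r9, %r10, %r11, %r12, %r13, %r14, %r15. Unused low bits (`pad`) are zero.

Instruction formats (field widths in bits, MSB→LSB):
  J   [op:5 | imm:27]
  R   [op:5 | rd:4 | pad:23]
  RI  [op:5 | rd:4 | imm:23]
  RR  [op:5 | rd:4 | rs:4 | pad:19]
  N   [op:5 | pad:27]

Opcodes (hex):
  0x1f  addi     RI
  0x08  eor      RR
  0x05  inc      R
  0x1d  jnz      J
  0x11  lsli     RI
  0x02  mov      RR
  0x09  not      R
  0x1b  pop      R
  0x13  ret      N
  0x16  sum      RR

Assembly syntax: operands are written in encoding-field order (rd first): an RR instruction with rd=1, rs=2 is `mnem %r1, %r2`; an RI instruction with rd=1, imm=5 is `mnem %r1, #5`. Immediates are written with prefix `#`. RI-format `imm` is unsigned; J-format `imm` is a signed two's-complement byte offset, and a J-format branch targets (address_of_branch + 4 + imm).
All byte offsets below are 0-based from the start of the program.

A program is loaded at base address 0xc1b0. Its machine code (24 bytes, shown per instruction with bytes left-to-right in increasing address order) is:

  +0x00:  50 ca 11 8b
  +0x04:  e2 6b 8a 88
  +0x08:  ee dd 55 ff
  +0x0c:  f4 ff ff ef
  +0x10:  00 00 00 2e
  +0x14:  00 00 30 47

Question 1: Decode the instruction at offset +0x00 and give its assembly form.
@+00  little-endian(50 ca 11 8b) = 0x8b11ca50
  opcode bits[31:27]=0x11: lsli/RI
  rd: (w>>23)&0xf=0x6 → %r6
  imm: (w>>0)&0x7fffff=0x11ca50 → #1165904

lsli %r6, #1165904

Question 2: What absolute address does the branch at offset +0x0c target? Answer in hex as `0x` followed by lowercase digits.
0xc1b4

[0c] f4 ff ff ef → 0xeffffff4
  top 5b → 0x1d → jnz [J]
  imm: (w>>0)&0x7ffffff=0x7fffff4 (s27→-12) → #-12
  target = base 0xc1b0 + off 0x0c + 4 + imm -12 = 0xc1b4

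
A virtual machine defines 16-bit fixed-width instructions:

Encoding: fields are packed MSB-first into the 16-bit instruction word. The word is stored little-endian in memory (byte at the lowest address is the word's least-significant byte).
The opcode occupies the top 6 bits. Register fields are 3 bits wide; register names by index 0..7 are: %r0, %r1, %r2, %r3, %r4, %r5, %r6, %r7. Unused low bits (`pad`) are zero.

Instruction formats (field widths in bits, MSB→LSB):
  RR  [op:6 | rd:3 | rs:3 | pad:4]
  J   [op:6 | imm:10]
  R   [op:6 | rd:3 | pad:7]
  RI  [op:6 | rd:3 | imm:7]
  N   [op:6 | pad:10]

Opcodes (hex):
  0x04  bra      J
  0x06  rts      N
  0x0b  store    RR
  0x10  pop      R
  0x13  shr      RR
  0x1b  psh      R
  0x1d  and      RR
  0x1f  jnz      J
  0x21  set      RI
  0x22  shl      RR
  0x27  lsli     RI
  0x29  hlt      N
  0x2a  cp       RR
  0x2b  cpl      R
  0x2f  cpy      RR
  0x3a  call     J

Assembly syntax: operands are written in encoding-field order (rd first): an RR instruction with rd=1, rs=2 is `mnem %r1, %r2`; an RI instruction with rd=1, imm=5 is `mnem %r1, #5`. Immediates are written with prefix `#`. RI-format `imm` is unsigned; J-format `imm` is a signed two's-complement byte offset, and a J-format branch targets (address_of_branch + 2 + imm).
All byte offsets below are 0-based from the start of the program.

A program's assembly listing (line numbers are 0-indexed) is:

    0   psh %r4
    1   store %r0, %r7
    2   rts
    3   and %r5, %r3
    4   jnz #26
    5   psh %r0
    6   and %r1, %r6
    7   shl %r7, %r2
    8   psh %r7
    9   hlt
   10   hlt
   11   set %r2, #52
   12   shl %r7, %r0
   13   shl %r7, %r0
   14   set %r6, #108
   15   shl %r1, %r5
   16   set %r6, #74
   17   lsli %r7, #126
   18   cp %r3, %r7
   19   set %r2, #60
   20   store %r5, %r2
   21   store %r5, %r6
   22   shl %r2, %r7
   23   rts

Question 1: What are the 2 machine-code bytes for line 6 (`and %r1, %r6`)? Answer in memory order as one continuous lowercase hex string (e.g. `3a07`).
line 6 (and): pack op=0x1d:6|rd=1:3|rs=6:3|pad=0:4 = 0x74e0; little→ e0 74

e074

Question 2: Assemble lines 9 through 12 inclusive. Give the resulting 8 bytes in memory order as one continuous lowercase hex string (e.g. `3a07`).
9. hlt fields op=0x29:6|pad=0:10 → word a400h → 00 a4
10. hlt fields op=0x29:6|pad=0:10 → word a400h → 00 a4
11. set fields op=0x21:6|rd=2:3|imm=52:7 → word 8534h → 34 85
12. shl fields op=0x22:6|rd=7:3|rs=0:3|pad=0:4 → word 8b80h → 80 8b

00a400a43485808b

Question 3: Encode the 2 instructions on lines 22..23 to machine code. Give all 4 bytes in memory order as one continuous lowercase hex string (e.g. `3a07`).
70890018

L22: shl op=0x22:6|rd=2:3|rs=7:3|pad=0:4 ⇒ 0x8970 ⇒ little 70 89
L23: rts op=0x6:6|pad=0:10 ⇒ 0x1800 ⇒ little 00 18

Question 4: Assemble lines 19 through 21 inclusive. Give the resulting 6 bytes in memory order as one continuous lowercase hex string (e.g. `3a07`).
3c85a02ee02e

L19: set op=0x21:6|rd=2:3|imm=60:7 ⇒ 0x853c ⇒ little 3c 85
L20: store op=0xb:6|rd=5:3|rs=2:3|pad=0:4 ⇒ 0x2ea0 ⇒ little a0 2e
L21: store op=0xb:6|rd=5:3|rs=6:3|pad=0:4 ⇒ 0x2ee0 ⇒ little e0 2e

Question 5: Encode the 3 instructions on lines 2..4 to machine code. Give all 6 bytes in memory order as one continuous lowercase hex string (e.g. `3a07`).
0018b0761a7c

line 2 (rts): pack op=0x6:6|pad=0:10 = 0x1800; little→ 00 18
line 3 (and): pack op=0x1d:6|rd=5:3|rs=3:3|pad=0:4 = 0x76b0; little→ b0 76
line 4 (jnz): pack op=0x1f:6|imm=26:10 = 0x7c1a; little→ 1a 7c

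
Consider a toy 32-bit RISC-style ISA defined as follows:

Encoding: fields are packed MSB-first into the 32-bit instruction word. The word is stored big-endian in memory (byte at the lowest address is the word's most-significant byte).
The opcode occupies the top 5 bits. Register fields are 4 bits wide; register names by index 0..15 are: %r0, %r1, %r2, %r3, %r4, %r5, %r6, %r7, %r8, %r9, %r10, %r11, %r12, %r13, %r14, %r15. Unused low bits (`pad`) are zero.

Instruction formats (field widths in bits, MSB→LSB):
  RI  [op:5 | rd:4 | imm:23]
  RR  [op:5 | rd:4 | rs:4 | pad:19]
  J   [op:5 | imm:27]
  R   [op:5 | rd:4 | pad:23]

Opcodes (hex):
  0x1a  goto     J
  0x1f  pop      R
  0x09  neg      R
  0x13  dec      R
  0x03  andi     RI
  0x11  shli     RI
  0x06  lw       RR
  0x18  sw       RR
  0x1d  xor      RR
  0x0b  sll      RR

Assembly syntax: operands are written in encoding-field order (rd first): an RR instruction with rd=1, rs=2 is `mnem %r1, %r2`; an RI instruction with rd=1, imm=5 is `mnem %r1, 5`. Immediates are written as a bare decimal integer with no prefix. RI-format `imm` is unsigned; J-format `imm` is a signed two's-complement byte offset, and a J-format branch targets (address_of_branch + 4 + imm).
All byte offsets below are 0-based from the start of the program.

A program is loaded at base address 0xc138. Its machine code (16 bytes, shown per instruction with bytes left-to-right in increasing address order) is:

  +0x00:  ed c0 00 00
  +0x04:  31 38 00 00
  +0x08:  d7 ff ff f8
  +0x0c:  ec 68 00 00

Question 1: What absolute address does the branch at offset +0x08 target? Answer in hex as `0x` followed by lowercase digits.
+0x08: d7 ff ff f8 ⇒ word 0xd7fffff8 (big)
  top 5b → 0x1a → goto [J]
  imm: (w>>0)&0x7ffffff=0x7fffff8 (s27→-8) → -8
  target = base 0xc138 + off 0x08 + 4 + imm -8 = 0xc13c

0xc13c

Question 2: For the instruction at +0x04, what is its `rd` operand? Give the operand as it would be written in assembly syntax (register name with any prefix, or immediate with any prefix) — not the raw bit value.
%r2

@+04  big-endian(31 38 00 00) = 0x31380000
  top 5b → 0x6 → lw [RR]
  [26:23] rd=2 = %r2
  [22:19] rs=7 = %r7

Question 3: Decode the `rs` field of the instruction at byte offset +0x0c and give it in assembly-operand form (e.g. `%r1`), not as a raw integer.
@+0c  big-endian(ec 68 00 00) = 0xec680000
  top 5b → 0x1d → xor [RR]
  rd@[26:23]=0x8 ⇒ %r8
  rs@[22:19]=0xd ⇒ %r13

%r13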